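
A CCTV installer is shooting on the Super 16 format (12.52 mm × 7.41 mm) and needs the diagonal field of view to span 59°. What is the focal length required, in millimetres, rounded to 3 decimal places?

Sensor diagonal = √(12.52² + 7.41²) = √211.6585 ≈ 14.5485 mm.
From α = 2·arctan(d/2f) we get f = d / (2·tan(α/2)).
With d = 14.5485 mm and α/2 = 29.5°, tan(α/2) ≈ 0.56577, so f ≈ 14.5485 / 1.13155 ≈ 12.8572 mm.

12.857 mm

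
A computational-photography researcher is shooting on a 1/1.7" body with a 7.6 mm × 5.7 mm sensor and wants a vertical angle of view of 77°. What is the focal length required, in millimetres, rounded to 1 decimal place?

3.6 mm

From α = 2·arctan(h/2f) we get f = h / (2·tan(α/2)).
With h = 5.7 mm and α/2 = 38.5°, tan(α/2) ≈ 0.79544, so f ≈ 5.7 / 1.59087 ≈ 3.5829 mm.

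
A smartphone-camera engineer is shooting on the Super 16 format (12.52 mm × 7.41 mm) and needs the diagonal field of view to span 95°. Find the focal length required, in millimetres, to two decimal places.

Sensor diagonal = √(12.52² + 7.41²) = √211.6585 ≈ 14.5485 mm.
From α = 2·arctan(d/2f) we get f = d / (2·tan(α/2)).
With d = 14.5485 mm and α/2 = 47.5°, tan(α/2) ≈ 1.09131, so f ≈ 14.5485 / 2.18262 ≈ 6.6656 mm.

6.67 mm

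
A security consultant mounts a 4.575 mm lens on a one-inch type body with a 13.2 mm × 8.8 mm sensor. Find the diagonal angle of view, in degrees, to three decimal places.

120.051°

Sensor diagonal = √(13.2² + 8.8²) = √251.6800 ≈ 15.8644 mm.
Angle of view α = 2·arctan(d/2f) with d = 15.8644 mm and f = 4.575 mm.
d/2f = 1.73382; arctan(1.73382) ≈ 60.0253°, so α ≈ 120.0506°.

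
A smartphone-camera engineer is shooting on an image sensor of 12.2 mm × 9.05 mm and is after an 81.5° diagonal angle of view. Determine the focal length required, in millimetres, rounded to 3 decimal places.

8.815 mm

Sensor diagonal = √(12.2² + 9.05²) = √230.7425 ≈ 15.1902 mm.
From α = 2·arctan(d/2f) we get f = d / (2·tan(α/2)).
With d = 15.1902 mm and α/2 = 40.75°, tan(α/2) ≈ 0.86166, so f ≈ 15.1902 / 1.72331 ≈ 8.8146 mm.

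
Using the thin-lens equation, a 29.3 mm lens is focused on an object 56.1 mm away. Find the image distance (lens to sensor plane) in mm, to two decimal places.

61.33 mm

1/dᵢ = 1/f − 1/dₒ = 1/29.3 − 1/56.1 = 0.0163044 mm⁻¹.
dᵢ = 1/0.0163044 ≈ 61.3332 mm.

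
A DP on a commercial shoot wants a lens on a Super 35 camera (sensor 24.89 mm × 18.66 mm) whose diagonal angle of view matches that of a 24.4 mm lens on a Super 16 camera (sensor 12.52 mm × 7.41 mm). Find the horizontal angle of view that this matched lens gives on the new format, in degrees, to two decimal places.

Sensor diagonal = √(12.52² + 7.41²) = √211.6585 ≈ 14.5485 mm.
Sensor diagonal = √(24.89² + 18.66²) = √967.7077 ≈ 31.1080 mm.
Equal diagonal AOV ⇒ f₂ = f₁ · 31.1080/14.5485 = 24.4 × 2.13823 ≈ 52.1728 mm.
Horizontal AOV on the new format = 2·arctan(24.89 / (2 × 52.1728)) = 2·arctan(0.23853) ≈ 26.8326°.

26.83°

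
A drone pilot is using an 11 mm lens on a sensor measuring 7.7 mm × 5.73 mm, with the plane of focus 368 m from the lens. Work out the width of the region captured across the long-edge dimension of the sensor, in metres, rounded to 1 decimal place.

257.6 m

dₒ: 368 m = 368000 mm.
Similar triangles through the lens centre give W/dₒ = w/dᵢ; with 1/f = 1/dₒ + 1/dᵢ this gives W = w·(dₒ − f)/f.
W = 7.7 mm × (368000 − 11) / 11 = 7.7 × 33453.5455 ≈ 257592.300 mm = 257.592 m.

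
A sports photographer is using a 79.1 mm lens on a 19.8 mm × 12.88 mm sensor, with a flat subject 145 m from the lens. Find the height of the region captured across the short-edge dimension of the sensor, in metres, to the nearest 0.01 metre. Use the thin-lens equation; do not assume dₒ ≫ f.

23.60 m

dₒ: 145 m = 145000 mm.
Similar triangles through the lens centre give W/dₒ = h/dᵢ; with 1/f = 1/dₒ + 1/dᵢ this gives W = h·(dₒ − f)/f.
W = 12.88 mm × (145000 − 79.1) / 79.1 = 12.88 × 1832.1226 ≈ 23597.739 mm = 23.5977 m.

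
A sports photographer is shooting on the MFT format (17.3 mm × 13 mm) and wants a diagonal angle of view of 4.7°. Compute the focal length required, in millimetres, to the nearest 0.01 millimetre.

263.66 mm

Sensor diagonal = √(17.3² + 13²) = √468.2900 ≈ 21.6400 mm.
From α = 2·arctan(d/2f) we get f = d / (2·tan(α/2)).
With d = 21.6400 mm and α/2 = 2.35°, tan(α/2) ≈ 0.04104, so f ≈ 21.6400 / 0.08208 ≈ 263.6566 mm.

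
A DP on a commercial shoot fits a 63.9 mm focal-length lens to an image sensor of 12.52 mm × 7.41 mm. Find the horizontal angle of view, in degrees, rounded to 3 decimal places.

Angle of view α = 2·arctan(w/2f) with w = 12.52 mm and f = 63.9 mm.
w/2f = 0.09797; arctan(0.09797) ≈ 5.5952°, so α ≈ 11.1903°.

11.190°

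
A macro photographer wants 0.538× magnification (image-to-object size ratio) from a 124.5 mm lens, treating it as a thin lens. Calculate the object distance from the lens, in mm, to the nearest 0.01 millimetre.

355.91 mm

With m = dᵢ/dₒ and 1/f = 1/dₒ + 1/dᵢ, substituting dᵢ = m·dₒ gives 1/f = (1 + 1/m)/dₒ, hence dₒ = f·(1 + 1/m).
dₒ = 124.5 × (1 + 1/0.538) = 124.5 × 2.85874 ≈ 355.913 mm.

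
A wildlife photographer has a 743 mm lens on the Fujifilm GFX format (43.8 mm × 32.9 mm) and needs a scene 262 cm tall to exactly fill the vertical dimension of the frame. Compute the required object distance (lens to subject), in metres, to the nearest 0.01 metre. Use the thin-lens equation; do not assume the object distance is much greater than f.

59.91 m

W: 262 cm = 2620 mm.
Magnification m = h/W = dᵢ/dₒ; combined with 1/f = 1/dₒ + 1/dᵢ this gives dₒ = f·(1 + W/h).
dₒ = 743 mm × (1 + 2620/32.9) = 743 × 80.6353 ≈ 59911.997 mm = 59.912 m.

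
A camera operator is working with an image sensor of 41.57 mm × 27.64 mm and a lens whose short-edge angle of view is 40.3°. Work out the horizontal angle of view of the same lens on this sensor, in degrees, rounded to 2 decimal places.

57.79°

From the short-edge AOV: f = 27.64 / (2·tan(20.15°)) = 27.64 / 0.73388 ≈ 37.6631 mm.
Horizontal AOV = 2·arctan(41.57 / (2 × 37.6631)) = 2·arctan(0.55187) ≈ 57.7857°.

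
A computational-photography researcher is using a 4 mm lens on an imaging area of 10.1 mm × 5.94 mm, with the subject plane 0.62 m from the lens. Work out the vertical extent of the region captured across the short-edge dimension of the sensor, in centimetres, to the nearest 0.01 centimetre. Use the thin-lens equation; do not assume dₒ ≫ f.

91.48 cm

dₒ: 0.62 m = 620 mm.
Similar triangles through the lens centre give W/dₒ = h/dᵢ; with 1/f = 1/dₒ + 1/dᵢ this gives W = h·(dₒ − f)/f.
W = 5.94 mm × (620 − 4) / 4 = 5.94 × 154.0000 ≈ 914.760 mm = 91.476 cm.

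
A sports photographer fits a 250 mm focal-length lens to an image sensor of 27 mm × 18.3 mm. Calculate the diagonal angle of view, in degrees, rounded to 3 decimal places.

Sensor diagonal = √(27² + 18.3²) = √1063.8900 ≈ 32.6173 mm.
Angle of view α = 2·arctan(d/2f) with d = 32.6173 mm and f = 250 mm.
d/2f = 0.06523; arctan(0.06523) ≈ 3.7324°, so α ≈ 7.4648°.

7.465°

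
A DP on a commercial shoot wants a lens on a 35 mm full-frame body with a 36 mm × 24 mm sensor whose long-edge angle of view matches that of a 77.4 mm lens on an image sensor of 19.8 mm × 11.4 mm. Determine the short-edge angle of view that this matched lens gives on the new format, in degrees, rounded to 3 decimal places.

9.748°

Equal long-edge AOV ⇒ f₂ = f₁ · 36/19.8 = 77.4 × 1.81818 ≈ 140.7273 mm.
Short-edge AOV on the new format = 2·arctan(24 / (2 × 140.7273)) = 2·arctan(0.08527) ≈ 9.7478°.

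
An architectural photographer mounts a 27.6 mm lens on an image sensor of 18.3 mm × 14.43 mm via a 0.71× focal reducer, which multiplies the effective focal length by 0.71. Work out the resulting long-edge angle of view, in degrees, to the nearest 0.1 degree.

Effective focal length f = 27.6 × 0.71 = 19.596 mm.
α = 2·arctan(18.3 / (2 × 19.596)) = 2·arctan(0.46693) ≈ 50.0588°.

50.1°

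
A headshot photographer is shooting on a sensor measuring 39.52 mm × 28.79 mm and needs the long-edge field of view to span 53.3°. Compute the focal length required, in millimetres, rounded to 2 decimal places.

From α = 2·arctan(w/2f) we get f = w / (2·tan(α/2)).
With w = 39.52 mm and α/2 = 26.65°, tan(α/2) ≈ 0.50185, so f ≈ 39.52 / 1.00371 ≈ 39.3739 mm.

39.37 mm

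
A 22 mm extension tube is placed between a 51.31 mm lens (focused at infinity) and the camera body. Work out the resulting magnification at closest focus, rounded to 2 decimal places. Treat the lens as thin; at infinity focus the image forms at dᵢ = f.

0.43×

The tube moves the image plane from f to f + e, so dᵢ = 51.31 + 22 = 73.31 mm. Focus is achieved when 1/f = 1/dₒ + 1/dᵢ, giving dₒ = 1/(1/f − 1/(f+e)).
Magnification m = dᵢ/dₒ = (f+e)·(1/f − 1/(f+e)) = e/f = 22/51.31 ≈ 0.4288.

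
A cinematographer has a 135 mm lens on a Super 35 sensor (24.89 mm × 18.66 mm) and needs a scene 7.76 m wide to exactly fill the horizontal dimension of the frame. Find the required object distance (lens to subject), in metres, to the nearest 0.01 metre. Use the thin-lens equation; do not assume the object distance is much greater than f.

42.22 m

W: 7.76 m = 7760 mm.
Magnification m = w/W = dᵢ/dₒ; combined with 1/f = 1/dₒ + 1/dᵢ this gives dₒ = f·(1 + W/w).
dₒ = 135 mm × (1 + 7760/24.89) = 135 × 312.7718 ≈ 42224.192 mm = 42.2242 m.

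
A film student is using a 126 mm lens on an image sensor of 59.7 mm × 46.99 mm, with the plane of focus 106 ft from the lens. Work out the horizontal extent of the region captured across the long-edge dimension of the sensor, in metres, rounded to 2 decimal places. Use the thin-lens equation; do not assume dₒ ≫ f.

dₒ: 106 ft × 304.8 mm/ft = 32308.80 mm.
Similar triangles through the lens centre give W/dₒ = w/dᵢ; with 1/f = 1/dₒ + 1/dᵢ this gives W = w·(dₒ − f)/f.
W = 59.7 mm × (32308.8 − 126) / 126 = 59.7 × 255.4190 ≈ 15248.517 mm = 15.2485 m.

15.25 m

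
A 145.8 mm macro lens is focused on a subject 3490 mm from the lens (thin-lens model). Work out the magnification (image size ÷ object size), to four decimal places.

0.0436×

Thin lens: 1/f = 1/dₒ + 1/dᵢ → 1/dᵢ = 1/145.8 − 1/3490 = 0.0065722 mm⁻¹, so dᵢ ≈ 152.1566 mm.
Magnification m = dᵢ/dₒ = 152.1566/3490 ≈ 0.04360.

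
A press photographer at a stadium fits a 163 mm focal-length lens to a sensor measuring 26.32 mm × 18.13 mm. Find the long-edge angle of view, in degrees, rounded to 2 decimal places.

Angle of view α = 2·arctan(w/2f) with w = 26.32 mm and f = 163 mm.
w/2f = 0.08074; arctan(0.08074) ≈ 4.6158°, so α ≈ 9.2317°.

9.23°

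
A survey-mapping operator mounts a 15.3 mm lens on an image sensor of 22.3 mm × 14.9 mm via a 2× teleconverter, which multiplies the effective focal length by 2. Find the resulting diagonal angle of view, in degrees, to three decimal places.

Effective focal length f = 15.3 × 2 = 30.6 mm.
Sensor diagonal = √(22.3² + 14.9²) = √719.3000 ≈ 26.8198 mm.
α = 2·arctan(26.820 / (2 × 30.6)) = 2·arctan(0.43823) ≈ 47.3291°.

47.329°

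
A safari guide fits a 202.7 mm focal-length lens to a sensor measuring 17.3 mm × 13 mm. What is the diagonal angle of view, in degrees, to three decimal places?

Sensor diagonal = √(17.3² + 13²) = √468.2900 ≈ 21.6400 mm.
Angle of view α = 2·arctan(d/2f) with d = 21.6400 mm and f = 202.7 mm.
d/2f = 0.05338; arctan(0.05338) ≈ 3.0555°, so α ≈ 6.1110°.

6.111°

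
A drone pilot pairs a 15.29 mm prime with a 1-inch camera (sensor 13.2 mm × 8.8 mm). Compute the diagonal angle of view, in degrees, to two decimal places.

54.84°

Sensor diagonal = √(13.2² + 8.8²) = √251.6800 ≈ 15.8644 mm.
Angle of view α = 2·arctan(d/2f) with d = 15.8644 mm and f = 15.29 mm.
d/2f = 0.51878; arctan(0.51878) ≈ 27.4196°, so α ≈ 54.8392°.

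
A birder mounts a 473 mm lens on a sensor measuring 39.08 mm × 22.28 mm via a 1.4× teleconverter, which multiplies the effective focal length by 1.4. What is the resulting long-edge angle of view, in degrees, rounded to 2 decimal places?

3.38°

Effective focal length f = 473 × 1.4 = 662.2 mm.
α = 2·arctan(39.08 / (2 × 662.2)) = 2·arctan(0.02951) ≈ 3.3804°.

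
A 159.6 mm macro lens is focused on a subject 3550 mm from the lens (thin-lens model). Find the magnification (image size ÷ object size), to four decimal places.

0.0471×

Thin lens: 1/f = 1/dₒ + 1/dᵢ → 1/dᵢ = 1/159.6 − 1/3550 = 0.0059840 mm⁻¹, so dᵢ ≈ 167.1130 mm.
Magnification m = dᵢ/dₒ = 167.1130/3550 ≈ 0.04707.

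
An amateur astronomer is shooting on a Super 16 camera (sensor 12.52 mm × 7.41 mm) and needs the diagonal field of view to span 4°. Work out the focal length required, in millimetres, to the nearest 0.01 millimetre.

Sensor diagonal = √(12.52² + 7.41²) = √211.6585 ≈ 14.5485 mm.
From α = 2·arctan(d/2f) we get f = d / (2·tan(α/2)).
With d = 14.5485 mm and α/2 = 2°, tan(α/2) ≈ 0.03492, so f ≈ 14.5485 / 0.06984 ≈ 208.3071 mm.

208.31 mm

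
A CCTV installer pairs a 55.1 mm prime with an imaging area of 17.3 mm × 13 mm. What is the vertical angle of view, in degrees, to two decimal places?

13.46°

Angle of view α = 2·arctan(h/2f) with h = 13 mm and f = 55.1 mm.
h/2f = 0.11797; arctan(0.11797) ≈ 6.7279°, so α ≈ 13.4559°.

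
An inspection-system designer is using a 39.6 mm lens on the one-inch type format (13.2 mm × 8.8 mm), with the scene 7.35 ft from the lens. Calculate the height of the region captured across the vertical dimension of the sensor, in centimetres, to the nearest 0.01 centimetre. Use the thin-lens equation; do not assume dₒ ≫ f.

48.90 cm

dₒ: 7.35 ft × 304.8 mm/ft = 2240.28 mm.
Similar triangles through the lens centre give W/dₒ = h/dᵢ; with 1/f = 1/dₒ + 1/dᵢ this gives W = h·(dₒ − f)/f.
W = 8.8 mm × (2240.28 − 39.6) / 39.6 = 8.8 × 55.5727 ≈ 489.040 mm = 48.904 cm.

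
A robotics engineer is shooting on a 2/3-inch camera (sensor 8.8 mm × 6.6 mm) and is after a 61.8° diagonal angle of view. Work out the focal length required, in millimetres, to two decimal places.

Sensor diagonal = √(8.8² + 6.6²) = √121.0000 ≈ 11.0000 mm.
From α = 2·arctan(d/2f) we get f = d / (2·tan(α/2)).
With d = 11.0000 mm and α/2 = 30.9°, tan(α/2) ≈ 0.59849, so f ≈ 11.0000 / 1.19698 ≈ 9.1898 mm.

9.19 mm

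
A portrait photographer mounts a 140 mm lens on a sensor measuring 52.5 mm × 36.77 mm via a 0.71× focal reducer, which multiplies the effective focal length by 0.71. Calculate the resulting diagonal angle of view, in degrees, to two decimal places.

35.74°

Effective focal length f = 140 × 0.71 = 99.4 mm.
Sensor diagonal = √(52.5² + 36.77²) = √4108.2829 ≈ 64.0959 mm.
α = 2·arctan(64.096 / (2 × 99.4)) = 2·arctan(0.32241) ≈ 35.7401°.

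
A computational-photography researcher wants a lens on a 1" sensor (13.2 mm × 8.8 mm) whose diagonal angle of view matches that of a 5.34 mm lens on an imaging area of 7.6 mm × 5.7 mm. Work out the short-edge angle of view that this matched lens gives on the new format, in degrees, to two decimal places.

Sensor diagonal = √(7.6² + 5.7²) = √90.2500 ≈ 9.5000 mm.
Sensor diagonal = √(13.2² + 8.8²) = √251.6800 ≈ 15.8644 mm.
Equal diagonal AOV ⇒ f₂ = f₁ · 15.8644/9.5000 = 5.34 × 1.66994 ≈ 8.9175 mm.
Short-edge AOV on the new format = 2·arctan(8.8 / (2 × 8.9175)) = 2·arctan(0.49341) ≈ 52.5247°.

52.52°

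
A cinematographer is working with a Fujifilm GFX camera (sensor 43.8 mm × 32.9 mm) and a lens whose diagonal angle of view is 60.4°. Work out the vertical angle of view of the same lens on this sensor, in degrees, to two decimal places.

38.53°

Sensor diagonal = √(43.8² + 32.9²) = √3000.8500 ≈ 54.7800 mm.
From the diagonal AOV: f = 54.7800 / (2·tan(30.2°)) = 54.7800 / 1.16403 ≈ 47.0607 mm.
Vertical AOV = 2·arctan(32.9 / (2 × 47.0607)) = 2·arctan(0.34955) ≈ 38.5340°.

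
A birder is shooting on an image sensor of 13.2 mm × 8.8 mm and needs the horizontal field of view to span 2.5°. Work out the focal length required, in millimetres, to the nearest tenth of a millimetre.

302.5 mm

From α = 2·arctan(w/2f) we get f = w / (2·tan(α/2)).
With w = 13.2 mm and α/2 = 1.25°, tan(α/2) ≈ 0.02182, so f ≈ 13.2 / 0.04364 ≈ 302.4737 mm.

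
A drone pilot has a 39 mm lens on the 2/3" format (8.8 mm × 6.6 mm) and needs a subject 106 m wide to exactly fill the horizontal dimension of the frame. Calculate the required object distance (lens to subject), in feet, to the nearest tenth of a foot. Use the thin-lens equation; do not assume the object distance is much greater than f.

W: 106 m = 106000 mm.
Magnification m = w/W = dᵢ/dₒ; combined with 1/f = 1/dₒ + 1/dᵢ this gives dₒ = f·(1 + W/w).
dₒ = 39 mm × (1 + 106000/8.8) = 39 × 12046.4545 ≈ 469811.727 mm = 469811.727/304.8 ft = 1541.38 ft.

1541.4 ft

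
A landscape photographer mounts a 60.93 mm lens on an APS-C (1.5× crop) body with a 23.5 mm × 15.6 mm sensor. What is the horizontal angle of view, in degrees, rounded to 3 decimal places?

Angle of view α = 2·arctan(w/2f) with w = 23.5 mm and f = 60.93 mm.
w/2f = 0.19284; arctan(0.19284) ≈ 10.9152°, so α ≈ 21.8303°.

21.830°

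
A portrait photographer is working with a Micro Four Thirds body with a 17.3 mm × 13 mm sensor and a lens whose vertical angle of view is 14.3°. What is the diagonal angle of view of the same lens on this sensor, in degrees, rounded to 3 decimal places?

From the vertical AOV: f = 13 / (2·tan(7.15°)) = 13 / 0.25089 ≈ 51.8164 mm.
Sensor diagonal = √(17.3² + 13²) = √468.2900 ≈ 21.6400 mm.
Diagonal AOV = 2·arctan(21.6400 / (2 × 51.8164)) = 2·arctan(0.20881) ≈ 23.5894°.

23.589°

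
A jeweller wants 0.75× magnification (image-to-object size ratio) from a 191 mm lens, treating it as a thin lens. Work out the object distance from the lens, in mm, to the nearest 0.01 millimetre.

445.67 mm

With m = dᵢ/dₒ and 1/f = 1/dₒ + 1/dᵢ, substituting dᵢ = m·dₒ gives 1/f = (1 + 1/m)/dₒ, hence dₒ = f·(1 + 1/m).
dₒ = 191 × (1 + 1/0.75) = 191 × 2.33333 ≈ 445.667 mm.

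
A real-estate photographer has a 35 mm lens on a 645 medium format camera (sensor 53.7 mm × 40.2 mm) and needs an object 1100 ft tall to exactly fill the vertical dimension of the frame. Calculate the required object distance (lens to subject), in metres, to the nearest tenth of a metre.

W: 1100 ft × 304.8 mm/ft = 335279.99 mm.
Magnification m = h/W = dᵢ/dₒ; combined with 1/f = 1/dₒ + 1/dᵢ this gives dₒ = f·(1 + W/h).
dₒ = 35 mm × (1 + 335280/40.2) = 35 × 8341.2982 ≈ 291945.438 mm = 291.945 m.

291.9 m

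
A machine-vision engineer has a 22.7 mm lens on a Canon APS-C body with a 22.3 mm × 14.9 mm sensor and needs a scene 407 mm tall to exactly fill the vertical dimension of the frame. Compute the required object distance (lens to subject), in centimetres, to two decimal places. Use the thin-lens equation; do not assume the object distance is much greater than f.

Magnification m = h/W = dᵢ/dₒ; combined with 1/f = 1/dₒ + 1/dᵢ this gives dₒ = f·(1 + W/h).
dₒ = 22.7 mm × (1 + 407/14.9) = 22.7 × 28.3154 ≈ 642.760 mm = 64.276 cm.

64.28 cm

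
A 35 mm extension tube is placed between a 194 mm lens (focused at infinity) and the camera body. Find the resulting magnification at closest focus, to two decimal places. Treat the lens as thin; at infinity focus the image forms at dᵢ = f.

The tube moves the image plane from f to f + e, so dᵢ = 194 + 35 = 229 mm. Focus is achieved when 1/f = 1/dₒ + 1/dᵢ, giving dₒ = 1/(1/f − 1/(f+e)).
Magnification m = dᵢ/dₒ = (f+e)·(1/f − 1/(f+e)) = e/f = 35/194 ≈ 0.1804.

0.18×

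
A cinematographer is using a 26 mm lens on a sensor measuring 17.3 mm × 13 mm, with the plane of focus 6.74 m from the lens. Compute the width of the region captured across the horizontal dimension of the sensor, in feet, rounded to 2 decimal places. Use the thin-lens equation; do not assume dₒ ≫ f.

dₒ: 6.74 m = 6740 mm.
Similar triangles through the lens centre give W/dₒ = w/dᵢ; with 1/f = 1/dₒ + 1/dᵢ this gives W = w·(dₒ − f)/f.
W = 17.3 mm × (6740 − 26) / 26 = 17.3 × 258.2308 ≈ 4467.392 mm = 4467.392/304.8 ft = 14.6568 ft.

14.66 ft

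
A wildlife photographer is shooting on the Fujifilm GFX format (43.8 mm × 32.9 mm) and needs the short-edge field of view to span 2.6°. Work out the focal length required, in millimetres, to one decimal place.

724.9 mm

From α = 2·arctan(h/2f) we get f = h / (2·tan(α/2)).
With h = 32.9 mm and α/2 = 1.3°, tan(α/2) ≈ 0.02269, so f ≈ 32.9 / 0.04539 ≈ 724.8876 mm.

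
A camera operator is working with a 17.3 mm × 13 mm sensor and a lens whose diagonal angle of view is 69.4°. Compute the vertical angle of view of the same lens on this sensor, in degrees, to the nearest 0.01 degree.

Sensor diagonal = √(17.3² + 13²) = √468.2900 ≈ 21.6400 mm.
From the diagonal AOV: f = 21.6400 / (2·tan(34.7°)) = 21.6400 / 1.38487 ≈ 15.6261 mm.
Vertical AOV = 2·arctan(13 / (2 × 15.6261)) = 2·arctan(0.41597) ≈ 45.1718°.

45.17°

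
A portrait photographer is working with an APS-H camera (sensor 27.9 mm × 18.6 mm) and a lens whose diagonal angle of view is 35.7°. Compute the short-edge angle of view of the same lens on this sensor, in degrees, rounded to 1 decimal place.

Sensor diagonal = √(27.9² + 18.6²) = √1124.3700 ≈ 33.5316 mm.
From the diagonal AOV: f = 33.5316 / (2·tan(17.85°)) = 33.5316 / 0.64406 ≈ 52.0633 mm.
Short-edge AOV = 2·arctan(18.6 / (2 × 52.0633)) = 2·arctan(0.17863) ≈ 20.2557°.

20.3°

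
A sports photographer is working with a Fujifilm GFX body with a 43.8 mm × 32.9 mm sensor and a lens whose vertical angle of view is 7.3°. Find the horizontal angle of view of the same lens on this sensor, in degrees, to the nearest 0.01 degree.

9.71°

From the vertical AOV: f = 32.9 / (2·tan(3.65°)) = 32.9 / 0.12758 ≈ 257.8740 mm.
Horizontal AOV = 2·arctan(43.8 / (2 × 257.8740)) = 2·arctan(0.08493) ≈ 9.7084°.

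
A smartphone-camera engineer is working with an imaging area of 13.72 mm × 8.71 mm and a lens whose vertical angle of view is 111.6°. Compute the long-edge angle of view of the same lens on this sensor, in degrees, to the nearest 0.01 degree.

From the vertical AOV: f = 8.71 / (2·tan(55.8°)) = 8.71 / 2.94291 ≈ 2.9597 mm.
Long-edge AOV = 2·arctan(13.72 / (2 × 2.9597)) = 2·arctan(2.31784) ≈ 133.3257°.

133.33°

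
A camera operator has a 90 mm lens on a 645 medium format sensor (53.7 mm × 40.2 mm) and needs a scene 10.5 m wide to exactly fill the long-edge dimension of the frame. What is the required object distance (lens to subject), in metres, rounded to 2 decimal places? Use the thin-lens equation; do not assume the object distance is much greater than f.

W: 10.5 m = 10500 mm.
Magnification m = w/W = dᵢ/dₒ; combined with 1/f = 1/dₒ + 1/dᵢ this gives dₒ = f·(1 + W/w).
dₒ = 90 mm × (1 + 10500/53.7) = 90 × 196.5307 ≈ 17687.765 mm = 17.6878 m.

17.69 m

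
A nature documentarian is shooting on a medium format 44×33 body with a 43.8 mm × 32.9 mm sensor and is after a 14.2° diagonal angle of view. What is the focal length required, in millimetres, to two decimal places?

219.90 mm

Sensor diagonal = √(43.8² + 32.9²) = √3000.8500 ≈ 54.7800 mm.
From α = 2·arctan(d/2f) we get f = d / (2·tan(α/2)).
With d = 54.7800 mm and α/2 = 7.1°, tan(α/2) ≈ 0.12456, so f ≈ 54.7800 / 0.24911 ≈ 219.9001 mm.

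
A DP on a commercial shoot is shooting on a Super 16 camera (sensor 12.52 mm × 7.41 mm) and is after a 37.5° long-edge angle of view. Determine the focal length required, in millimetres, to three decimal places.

From α = 2·arctan(w/2f) we get f = w / (2·tan(α/2)).
With w = 12.52 mm and α/2 = 18.75°, tan(α/2) ≈ 0.33945, so f ≈ 12.52 / 0.67891 ≈ 18.4414 mm.

18.441 mm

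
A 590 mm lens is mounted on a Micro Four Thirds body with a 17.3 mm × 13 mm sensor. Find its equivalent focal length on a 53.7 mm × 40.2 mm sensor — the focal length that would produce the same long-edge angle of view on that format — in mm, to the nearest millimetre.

Equal angle of view means equal width/f ratio, so f₂ = f₁ · (width₂/width₁) = 590 × 53.7/17.3.
f₂ = 590 × 3.10405 ≈ 1831.387 mm.

1831 mm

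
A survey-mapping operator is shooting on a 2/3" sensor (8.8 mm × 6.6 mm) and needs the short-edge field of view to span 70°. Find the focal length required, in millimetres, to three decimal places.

4.713 mm

From α = 2·arctan(h/2f) we get f = h / (2·tan(α/2)).
With h = 6.6 mm and α/2 = 35°, tan(α/2) ≈ 0.70021, so f ≈ 6.6 / 1.40042 ≈ 4.7129 mm.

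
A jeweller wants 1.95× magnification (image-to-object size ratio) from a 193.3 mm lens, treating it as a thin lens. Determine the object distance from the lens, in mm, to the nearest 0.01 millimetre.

292.43 mm

With m = dᵢ/dₒ and 1/f = 1/dₒ + 1/dᵢ, substituting dᵢ = m·dₒ gives 1/f = (1 + 1/m)/dₒ, hence dₒ = f·(1 + 1/m).
dₒ = 193.3 × (1 + 1/1.95) = 193.3 × 1.51282 ≈ 292.428 mm.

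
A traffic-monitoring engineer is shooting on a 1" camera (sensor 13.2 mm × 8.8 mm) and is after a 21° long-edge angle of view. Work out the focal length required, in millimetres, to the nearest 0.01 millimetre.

35.61 mm

From α = 2·arctan(w/2f) we get f = w / (2·tan(α/2)).
With w = 13.2 mm and α/2 = 10.5°, tan(α/2) ≈ 0.18534, so f ≈ 13.2 / 0.37068 ≈ 35.6104 mm.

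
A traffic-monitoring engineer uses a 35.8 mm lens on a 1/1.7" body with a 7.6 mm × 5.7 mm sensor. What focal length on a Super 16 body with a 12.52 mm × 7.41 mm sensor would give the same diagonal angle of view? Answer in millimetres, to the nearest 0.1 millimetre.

Sensor diagonal = √(7.6² + 5.7²) = √90.2500 ≈ 9.5000 mm.
Sensor diagonal = √(12.52² + 7.41²) = √211.6585 ≈ 14.5485 mm.
Equal angle of view means equal diagonal/f ratio, so f₂ = f₁ · (diagonal₂/diagonal₁) = 35.8 × 14.5485/9.5000.
f₂ = 35.8 × 1.53142 ≈ 54.825 mm.

54.8 mm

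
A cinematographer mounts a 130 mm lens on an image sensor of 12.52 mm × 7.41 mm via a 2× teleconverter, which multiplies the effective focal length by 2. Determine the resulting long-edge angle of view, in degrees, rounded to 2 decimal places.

2.76°

Effective focal length f = 130 × 2 = 260 mm.
α = 2·arctan(12.52 / (2 × 260)) = 2·arctan(0.02408) ≈ 2.7585°.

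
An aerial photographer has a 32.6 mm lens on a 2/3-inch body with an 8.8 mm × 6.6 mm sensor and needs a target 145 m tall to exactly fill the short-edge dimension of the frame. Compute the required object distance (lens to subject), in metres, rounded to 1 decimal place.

716.2 m

W: 145 m = 145000 mm.
Magnification m = h/W = dᵢ/dₒ; combined with 1/f = 1/dₒ + 1/dᵢ this gives dₒ = f·(1 + W/h).
dₒ = 32.6 mm × (1 + 145000/6.6) = 32.6 × 21970.6970 ≈ 716244.721 mm = 716.245 m.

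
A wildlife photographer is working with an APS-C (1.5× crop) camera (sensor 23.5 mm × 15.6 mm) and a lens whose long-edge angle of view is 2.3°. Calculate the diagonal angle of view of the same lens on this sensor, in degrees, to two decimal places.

2.76°

From the long-edge AOV: f = 23.5 / (2·tan(1.15°)) = 23.5 / 0.04015 ≈ 585.3348 mm.
Sensor diagonal = √(23.5² + 15.6²) = √795.6100 ≈ 28.2066 mm.
Diagonal AOV = 2·arctan(28.2066 / (2 × 585.3348)) = 2·arctan(0.02409) ≈ 2.7605°.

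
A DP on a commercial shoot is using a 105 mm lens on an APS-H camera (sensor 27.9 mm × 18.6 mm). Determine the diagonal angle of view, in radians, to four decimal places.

Sensor diagonal = √(27.9² + 18.6²) = √1124.3700 ≈ 33.5316 mm.
Angle of view α = 2·arctan(d/2f) with d = 33.5316 mm and f = 105 mm.
d/2f = 0.15967; arctan(0.15967) ≈ 0.1583 rad, so α ≈ 0.3167 rad.

0.3167 rad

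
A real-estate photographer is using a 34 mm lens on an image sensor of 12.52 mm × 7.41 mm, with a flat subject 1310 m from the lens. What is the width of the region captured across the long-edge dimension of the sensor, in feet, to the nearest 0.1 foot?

dₒ: 1310 m = 1.31e+06 mm.
Similar triangles through the lens centre give W/dₒ = w/dᵢ; with 1/f = 1/dₒ + 1/dᵢ this gives W = w·(dₒ − f)/f.
W = 12.52 mm × (1.31e+06 − 34) / 34 = 12.52 × 38528.4118 ≈ 482375.715 mm = 482375.715/304.8 ft = 1582.6 ft.

1582.6 ft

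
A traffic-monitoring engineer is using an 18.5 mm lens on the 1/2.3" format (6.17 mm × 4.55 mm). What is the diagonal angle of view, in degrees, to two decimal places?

23.41°

Sensor diagonal = √(6.17² + 4.55²) = √58.7714 ≈ 7.6663 mm.
Angle of view α = 2·arctan(d/2f) with d = 7.6663 mm and f = 18.5 mm.
d/2f = 0.20720; arctan(0.20720) ≈ 11.7058°, so α ≈ 23.4116°.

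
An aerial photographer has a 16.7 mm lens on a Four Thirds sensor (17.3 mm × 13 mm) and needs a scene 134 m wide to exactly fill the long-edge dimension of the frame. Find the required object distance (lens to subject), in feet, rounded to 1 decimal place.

424.4 ft

W: 134 m = 134000 mm.
Magnification m = w/W = dᵢ/dₒ; combined with 1/f = 1/dₒ + 1/dᵢ this gives dₒ = f·(1 + W/w).
dₒ = 16.7 mm × (1 + 134000/17.3) = 16.7 × 7746.6647 ≈ 129369.301 mm = 129369.301/304.8 ft = 424.44 ft.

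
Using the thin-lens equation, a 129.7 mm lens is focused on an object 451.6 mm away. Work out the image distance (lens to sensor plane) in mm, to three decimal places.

181.959 mm

1/dᵢ = 1/f − 1/dₒ = 1/129.7 − 1/451.6 = 0.0054958 mm⁻¹.
dᵢ = 1/0.0054958 ≈ 181.9587 mm.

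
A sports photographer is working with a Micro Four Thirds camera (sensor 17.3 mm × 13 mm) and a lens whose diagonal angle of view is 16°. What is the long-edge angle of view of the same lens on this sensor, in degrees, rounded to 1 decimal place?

Sensor diagonal = √(17.3² + 13²) = √468.2900 ≈ 21.6400 mm.
From the diagonal AOV: f = 21.6400 / (2·tan(8°)) = 21.6400 / 0.28108 ≈ 76.9883 mm.
Long-edge AOV = 2·arctan(17.3 / (2 × 76.9883)) = 2·arctan(0.11235) ≈ 12.8211°.

12.8°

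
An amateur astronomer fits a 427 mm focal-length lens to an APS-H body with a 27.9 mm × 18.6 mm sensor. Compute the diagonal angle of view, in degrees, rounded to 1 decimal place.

Sensor diagonal = √(27.9² + 18.6²) = √1124.3700 ≈ 33.5316 mm.
Angle of view α = 2·arctan(d/2f) with d = 33.5316 mm and f = 427 mm.
d/2f = 0.03926; arctan(0.03926) ≈ 2.2485°, so α ≈ 4.4970°.

4.5°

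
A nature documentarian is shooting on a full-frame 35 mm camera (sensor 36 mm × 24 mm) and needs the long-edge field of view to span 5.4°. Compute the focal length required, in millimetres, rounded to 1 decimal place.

381.7 mm

From α = 2·arctan(w/2f) we get f = w / (2·tan(α/2)).
With w = 36 mm and α/2 = 2.7°, tan(α/2) ≈ 0.04716, so f ≈ 36 / 0.09432 ≈ 381.6891 mm.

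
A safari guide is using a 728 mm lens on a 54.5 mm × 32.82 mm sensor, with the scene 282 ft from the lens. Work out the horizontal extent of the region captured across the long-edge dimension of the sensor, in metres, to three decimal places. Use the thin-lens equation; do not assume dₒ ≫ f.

6.380 m

dₒ: 282 ft × 304.8 mm/ft = 85953.60 mm.
Similar triangles through the lens centre give W/dₒ = w/dᵢ; with 1/f = 1/dₒ + 1/dᵢ this gives W = w·(dₒ − f)/f.
W = 54.5 mm × (85953.6 − 728) / 728 = 54.5 × 117.0681 ≈ 6380.213 mm = 6.38021 m.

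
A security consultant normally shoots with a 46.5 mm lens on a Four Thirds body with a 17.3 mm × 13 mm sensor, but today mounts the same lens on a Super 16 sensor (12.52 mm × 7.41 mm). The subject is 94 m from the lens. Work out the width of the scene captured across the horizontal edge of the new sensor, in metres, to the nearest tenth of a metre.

The focal length stays 46.5 mm; the relevant sensor dimension is now w = 12.52 mm. Object distance dₒ = 94 m = 94000 mm.
Thin-lens field width W = w·(dₒ − f)/f = 12.52 × (94000 − 46.5)/46.5 ≈ 25296.727 mm = 25.2967 m.

25.3 m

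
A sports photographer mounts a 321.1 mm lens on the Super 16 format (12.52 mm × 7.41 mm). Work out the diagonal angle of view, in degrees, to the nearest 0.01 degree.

2.60°

Sensor diagonal = √(12.52² + 7.41²) = √211.6585 ≈ 14.5485 mm.
Angle of view α = 2·arctan(d/2f) with d = 14.5485 mm and f = 321.1 mm.
d/2f = 0.02265; arctan(0.02265) ≈ 1.2978°, so α ≈ 2.5955°.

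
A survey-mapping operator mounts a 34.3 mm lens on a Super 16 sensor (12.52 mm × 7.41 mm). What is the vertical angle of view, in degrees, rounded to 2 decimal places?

12.33°

Angle of view α = 2·arctan(h/2f) with h = 7.41 mm and f = 34.3 mm.
h/2f = 0.10802; arctan(0.10802) ≈ 6.1650°, so α ≈ 12.3301°.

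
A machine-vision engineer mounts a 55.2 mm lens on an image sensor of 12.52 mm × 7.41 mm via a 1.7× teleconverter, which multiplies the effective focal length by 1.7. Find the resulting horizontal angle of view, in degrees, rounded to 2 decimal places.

Effective focal length f = 55.2 × 1.7 = 93.84 mm.
α = 2·arctan(12.52 / (2 × 93.84)) = 2·arctan(0.06671) ≈ 7.6330°.

7.63°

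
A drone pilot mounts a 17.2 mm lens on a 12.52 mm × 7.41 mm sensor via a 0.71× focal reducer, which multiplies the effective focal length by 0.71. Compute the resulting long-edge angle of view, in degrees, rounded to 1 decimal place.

54.3°

Effective focal length f = 17.2 × 0.71 = 12.212 mm.
α = 2·arctan(12.52 / (2 × 12.212)) = 2·arctan(0.51261) ≈ 54.2803°.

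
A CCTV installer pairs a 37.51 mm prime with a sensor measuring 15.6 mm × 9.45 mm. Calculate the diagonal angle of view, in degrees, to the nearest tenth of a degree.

Sensor diagonal = √(15.6² + 9.45²) = √332.6625 ≈ 18.2390 mm.
Angle of view α = 2·arctan(d/2f) with d = 18.2390 mm and f = 37.51 mm.
d/2f = 0.24312; arctan(0.24312) ≈ 13.6648°, so α ≈ 27.3295°.

27.3°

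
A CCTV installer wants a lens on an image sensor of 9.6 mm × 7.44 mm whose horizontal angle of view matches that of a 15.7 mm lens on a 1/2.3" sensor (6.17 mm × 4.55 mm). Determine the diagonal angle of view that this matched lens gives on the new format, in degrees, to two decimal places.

27.92°

Equal horizontal AOV ⇒ f₂ = f₁ · 9.6/6.17 = 15.7 × 1.55592 ≈ 24.4279 mm.
Sensor diagonal = √(9.6² + 7.44²) = √147.5136 ≈ 12.1455 mm.
Diagonal AOV on the new format = 2·arctan(12.1455 / (2 × 24.4279)) = 2·arctan(0.24860) ≈ 27.9214°.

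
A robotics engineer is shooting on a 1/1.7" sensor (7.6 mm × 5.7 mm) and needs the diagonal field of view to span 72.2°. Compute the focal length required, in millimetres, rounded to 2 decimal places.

6.51 mm

Sensor diagonal = √(7.6² + 5.7²) = √90.2500 ≈ 9.5000 mm.
From α = 2·arctan(d/2f) we get f = d / (2·tan(α/2)).
With d = 9.5000 mm and α/2 = 36.1°, tan(α/2) ≈ 0.72921, so f ≈ 9.5000 / 1.45843 ≈ 6.5139 mm.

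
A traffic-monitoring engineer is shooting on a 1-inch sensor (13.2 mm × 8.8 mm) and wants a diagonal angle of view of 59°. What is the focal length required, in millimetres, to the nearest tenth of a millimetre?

14.0 mm

Sensor diagonal = √(13.2² + 8.8²) = √251.6800 ≈ 15.8644 mm.
From α = 2·arctan(d/2f) we get f = d / (2·tan(α/2)).
With d = 15.8644 mm and α/2 = 29.5°, tan(α/2) ≈ 0.56577, so f ≈ 15.8644 / 1.13155 ≈ 14.0201 mm.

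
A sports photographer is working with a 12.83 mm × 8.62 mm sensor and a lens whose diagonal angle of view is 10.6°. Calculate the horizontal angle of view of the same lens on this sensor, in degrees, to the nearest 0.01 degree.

8.81°

Sensor diagonal = √(12.83² + 8.62²) = √238.9133 ≈ 15.4568 mm.
From the diagonal AOV: f = 15.4568 / (2·tan(5.3°)) = 15.4568 / 0.18553 ≈ 83.3097 mm.
Horizontal AOV = 2·arctan(12.83 / (2 × 83.3097)) = 2·arctan(0.07700) ≈ 8.8064°.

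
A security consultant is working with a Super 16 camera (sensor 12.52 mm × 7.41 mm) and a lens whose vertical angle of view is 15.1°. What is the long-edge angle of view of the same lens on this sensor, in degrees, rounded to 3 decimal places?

25.245°

From the vertical AOV: f = 7.41 / (2·tan(7.55°)) = 7.41 / 0.26508 ≈ 27.9537 mm.
Long-edge AOV = 2·arctan(12.52 / (2 × 27.9537)) = 2·arctan(0.22394) ≈ 25.2453°.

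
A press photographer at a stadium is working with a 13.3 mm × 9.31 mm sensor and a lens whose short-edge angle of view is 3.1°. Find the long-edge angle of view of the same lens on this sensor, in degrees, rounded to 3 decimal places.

From the short-edge AOV: f = 9.31 / (2·tan(1.55°)) = 9.31 / 0.05412 ≈ 172.0302 mm.
Long-edge AOV = 2·arctan(13.3 / (2 × 172.0302)) = 2·arctan(0.03866) ≈ 4.4274°.

4.427°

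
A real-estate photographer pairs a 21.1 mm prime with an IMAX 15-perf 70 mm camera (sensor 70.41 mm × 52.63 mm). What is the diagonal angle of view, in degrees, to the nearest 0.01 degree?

128.71°

Sensor diagonal = √(70.41² + 52.63²) = √7727.4850 ≈ 87.9061 mm.
Angle of view α = 2·arctan(d/2f) with d = 87.9061 mm and f = 21.1 mm.
d/2f = 2.08308; arctan(2.08308) ≈ 64.3563°, so α ≈ 128.7126°.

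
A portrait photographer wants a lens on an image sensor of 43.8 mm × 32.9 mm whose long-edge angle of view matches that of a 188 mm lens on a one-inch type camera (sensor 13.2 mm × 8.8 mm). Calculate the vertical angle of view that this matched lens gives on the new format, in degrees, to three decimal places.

Equal long-edge AOV ⇒ f₂ = f₁ · 43.8/13.2 = 188 × 3.31818 ≈ 623.8182 mm.
Vertical AOV on the new format = 2·arctan(32.9 / (2 × 623.8182)) = 2·arctan(0.02637) ≈ 3.0211°.

3.021°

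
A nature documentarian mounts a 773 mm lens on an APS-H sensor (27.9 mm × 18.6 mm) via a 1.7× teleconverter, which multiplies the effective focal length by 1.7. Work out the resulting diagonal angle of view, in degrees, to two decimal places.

Effective focal length f = 773 × 1.7 = 1314.1 mm.
Sensor diagonal = √(27.9² + 18.6²) = √1124.3700 ≈ 33.5316 mm.
α = 2·arctan(33.532 / (2 × 1314.1)) = 2·arctan(0.01276) ≈ 1.4619°.

1.46°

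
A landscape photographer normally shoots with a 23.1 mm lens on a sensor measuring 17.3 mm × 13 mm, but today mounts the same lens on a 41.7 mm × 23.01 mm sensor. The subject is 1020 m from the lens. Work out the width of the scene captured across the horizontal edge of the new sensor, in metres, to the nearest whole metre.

1841 m

The focal length stays 23.1 mm; the relevant sensor dimension is now w = 41.7 mm. Object distance dₒ = 1020 m = 1.02e+06 mm.
Thin-lens field width W = w·(dₒ − f)/f = 41.7 × (1.02e+06 − 23.1)/23.1 ≈ 1841257.001 mm = 1841.26 m.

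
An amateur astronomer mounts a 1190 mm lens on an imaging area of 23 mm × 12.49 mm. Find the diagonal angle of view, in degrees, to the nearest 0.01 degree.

1.26°

Sensor diagonal = √(23² + 12.49²) = √685.0001 ≈ 26.1725 mm.
Angle of view α = 2·arctan(d/2f) with d = 26.1725 mm and f = 1190 mm.
d/2f = 0.01100; arctan(0.01100) ≈ 0.6300°, so α ≈ 1.2601°.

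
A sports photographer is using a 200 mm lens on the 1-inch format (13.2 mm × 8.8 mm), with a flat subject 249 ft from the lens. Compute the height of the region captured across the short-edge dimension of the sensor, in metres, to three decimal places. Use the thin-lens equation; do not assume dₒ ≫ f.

dₒ: 249 ft × 304.8 mm/ft = 75895.20 mm.
Similar triangles through the lens centre give W/dₒ = h/dᵢ; with 1/f = 1/dₒ + 1/dᵢ this gives W = h·(dₒ − f)/f.
W = 8.8 mm × (75895.2 − 200) / 200 = 8.8 × 378.4760 ≈ 3330.589 mm = 3.33059 m.

3.331 m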